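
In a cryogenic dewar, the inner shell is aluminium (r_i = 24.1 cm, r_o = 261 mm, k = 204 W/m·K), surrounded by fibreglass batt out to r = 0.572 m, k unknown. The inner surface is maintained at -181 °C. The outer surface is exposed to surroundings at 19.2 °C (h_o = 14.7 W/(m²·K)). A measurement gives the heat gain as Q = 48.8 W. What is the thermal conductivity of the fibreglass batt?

k = 0.0406 W/m·K

ΣR = ΔT/Q = |-181 − 19.2|/48.8 = 4.102 K/W
Known resistances:
  R_aluminium = (1/0.241 − 1/0.261)/(4πk) = 0.3180/(4π·204) = 1.240×10^-4 K/W
  R_conv,out = 1/(4πr²h) = 1/(4π·0.572²·14.7) = 0.01655 K/W
R_fibreglass batt = ΣR − ΣR_known = 4.102 − 0.01667 = 4.085 K/W
(1/r₁−1/r₂)/(4πk) = 4.085 ⇒ k = 2.083/(4π·4.085) = 0.0406 W/m·K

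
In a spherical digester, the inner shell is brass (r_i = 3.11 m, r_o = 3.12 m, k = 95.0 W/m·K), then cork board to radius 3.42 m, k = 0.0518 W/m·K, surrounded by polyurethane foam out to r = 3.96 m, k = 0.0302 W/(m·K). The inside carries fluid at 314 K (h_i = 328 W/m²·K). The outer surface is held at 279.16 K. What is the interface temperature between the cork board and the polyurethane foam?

Series thermal resistances, inner to outer:
  R_conv,in = 1/(4πr²h) = 1/(4π·3.11²·328) = 2.508×10^-5 K/W
  R_brass = (1/3.11 − 1/3.12)/(4πk) = 0.001031/(4π·95.0) = 8.633×10^-7 K/W
  R_cork board = (1/3.12 − 1/3.42)/(4πk) = 0.02812/(4π·0.0518) = 0.04319 K/W
  R_polyurethane foam = (1/3.42 − 1/3.96)/(4πk) = 0.03987/(4π·0.0302) = 0.1051 K/W
ΣR = 2.508×10^-5 + 8.633×10^-7 + 0.04319 + 0.1051 = 0.1483 K/W
Q = ΔT/ΣR = (314 K − 279.16 K)/0.1483 = 234.9 W
From the inner boundary to the cork board/polyurethane foam interface, ΣR_partial = 0.04322 K/W.
T_interface = T_in − Q·ΣR_partial = 314 K − (234.9)(0.04322) = 303.8 K

T = 303.8 K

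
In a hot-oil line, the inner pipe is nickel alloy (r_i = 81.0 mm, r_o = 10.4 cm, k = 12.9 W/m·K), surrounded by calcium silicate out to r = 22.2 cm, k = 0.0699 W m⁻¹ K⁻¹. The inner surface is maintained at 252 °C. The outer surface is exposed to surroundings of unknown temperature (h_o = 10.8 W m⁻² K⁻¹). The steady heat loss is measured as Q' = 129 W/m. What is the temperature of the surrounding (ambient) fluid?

T_out = 20.3 °C

Series resistances:
  R'_nickel alloy = ln(0.104/0.0810)/(2πk) = 0.2499/(2π·12.9) = 0.003084 m·K/W
  R'_calcium silicate = ln(0.222/0.104)/(2πk) = 0.7583/(2π·0.0699) = 1.727 m·K/W
  R'_conv,out = 1/(2πr h) = 1/(2π·0.222·10.8) = 0.06638 m·K/W
ΣR = 1.796 m·K/W
ΔT = Q'·ΣR = 129 × 1.796 = 231.7 K
Heat flows outward, so T_out = T_in − ΔT = 252 − 231.7 = 20.3 °C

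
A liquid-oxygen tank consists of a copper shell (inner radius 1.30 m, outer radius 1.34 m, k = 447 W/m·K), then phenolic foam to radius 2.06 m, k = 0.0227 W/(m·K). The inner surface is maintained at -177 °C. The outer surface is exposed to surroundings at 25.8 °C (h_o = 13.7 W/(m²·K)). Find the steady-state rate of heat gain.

Q = 221 W

Series thermal resistances, inner to outer:
  R_copper = (1/1.30 − 1/1.34)/(4πk) = 0.02296/(4π·447) = 4.088×10^-6 K/W
  R_phenolic foam = (1/1.34 − 1/2.06)/(4πk) = 0.2608/(4π·0.0227) = 0.9144 K/W
  R_conv,out = 1/(4πr²h) = 1/(4π·2.06²·13.7) = 0.001369 K/W
ΣR = 4.088×10^-6 + 0.9144 + 0.001369 = 0.9158 K/W
Q = ΔT/ΣR = (-177 °C − 25.8 °C)/0.9158 = -221 W
(Negative Q ⇒ heat flows inward; heat gain = 221 W.)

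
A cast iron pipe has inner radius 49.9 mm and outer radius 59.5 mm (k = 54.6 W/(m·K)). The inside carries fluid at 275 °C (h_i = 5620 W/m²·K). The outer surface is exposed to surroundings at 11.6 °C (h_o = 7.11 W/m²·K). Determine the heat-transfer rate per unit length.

Q' = 698 W/m

Resistance network (inner→outer):
  R'_conv,in = 1/(2πr h) = 1/(2π·0.0499·5620) = 5.675×10^-4 m·K/W
  R'_cast iron = ln(0.0595/0.0499)/(2πk) = 0.1760/(2π·54.6) = 5.129×10^-4 m·K/W
  R'_conv,out = 1/(2πr h) = 1/(2π·0.0595·7.11) = 0.3762 m·K/W
ΣR = 5.675×10^-4 + 5.129×10^-4 + 0.3762 = 0.3773 m·K/W
Q' = ΔT/ΣR = (275 °C − 11.6 °C)/0.3773 = 698 W/m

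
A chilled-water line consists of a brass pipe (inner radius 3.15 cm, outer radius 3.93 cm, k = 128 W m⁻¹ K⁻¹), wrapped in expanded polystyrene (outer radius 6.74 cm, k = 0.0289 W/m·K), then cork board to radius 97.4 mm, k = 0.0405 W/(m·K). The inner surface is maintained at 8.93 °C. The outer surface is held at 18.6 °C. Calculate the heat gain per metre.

Series thermal resistances, inner to outer:
  R'_brass = ln(0.0393/0.0315)/(2πk) = 0.2212/(2π·128) = 2.751×10^-4 m·K/W
  R'_expanded polystyrene = ln(0.0674/0.0393)/(2πk) = 0.5394/(2π·0.0289) = 2.971 m·K/W
  R'_cork board = ln(0.0974/0.0674)/(2πk) = 0.3682/(2π·0.0405) = 1.447 m·K/W
ΣR = 2.751×10^-4 + 2.971 + 1.447 = 4.418 m·K/W
Q' = ΔT/ΣR = (8.93 °C − 18.6 °C)/4.418 = -2.19 W/m
(Negative Q' ⇒ heat flows inward; heat gain = 2.19 W/m.)

Q' = 2.19 W/m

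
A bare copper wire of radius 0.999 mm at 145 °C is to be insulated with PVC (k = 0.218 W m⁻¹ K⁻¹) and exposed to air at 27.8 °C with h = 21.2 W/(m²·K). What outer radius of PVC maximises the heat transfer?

r_cr = 1.03 cm

For a cylinder, r_cr = k_ins/h = 0.218/21.2 = 0.0103 m = 1.03 cm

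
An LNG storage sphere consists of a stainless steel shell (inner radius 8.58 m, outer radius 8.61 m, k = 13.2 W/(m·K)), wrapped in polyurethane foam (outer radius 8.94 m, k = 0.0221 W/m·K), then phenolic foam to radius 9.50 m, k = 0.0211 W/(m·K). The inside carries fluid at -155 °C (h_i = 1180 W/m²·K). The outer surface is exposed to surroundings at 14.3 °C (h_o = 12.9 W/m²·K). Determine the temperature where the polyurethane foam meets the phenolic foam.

T = -90.3 °C

Resistance network (inner→outer):
  R_conv,in = 1/(4πr²h) = 1/(4π·8.58²·1180) = 9.161×10^-7 K/W
  R_stainless steel = (1/8.58 − 1/8.61)/(4πk) = 4.061×10^-4/(4π·13.2) = 2.448×10^-6 K/W
  R_polyurethane foam = (1/8.61 − 1/8.94)/(4πk) = 0.004287/(4π·0.0221) = 0.01544 K/W
  R_phenolic foam = (1/8.94 − 1/9.50)/(4πk) = 0.006594/(4π·0.0211) = 0.02487 K/W
  R_conv,out = 1/(4πr²h) = 1/(4π·9.50²·12.9) = 6.835×10^-5 K/W
ΣR = 9.161×10^-7 + 2.448×10^-6 + 0.01544 + 0.02487 + 6.835×10^-5 = 0.04038 K/W
Q = ΔT/ΣR = (-155 °C − 14.3 °C)/0.04038 = -4193 W
From the inner boundary to the polyurethane foam/phenolic foam interface, ΣR_partial = 0.01544 K/W.
T_interface = T_in − Q·ΣR_partial = -155 °C − (-4193)(0.01544) = -90.3 °C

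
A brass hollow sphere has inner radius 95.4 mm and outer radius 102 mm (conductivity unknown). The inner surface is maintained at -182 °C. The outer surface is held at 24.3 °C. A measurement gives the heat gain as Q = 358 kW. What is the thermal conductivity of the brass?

ΣR = ΔT/Q = |-182 − 24.3|/3.58×10^5 = 5.763×10^-4 K/W
(1/r₁−1/r₂)/(4πk) = 5.763×10^-4 ⇒ k = 0.6783/(4π·5.763×10^-4) = 93.7 W/m·K

k = 93.7 W/m·K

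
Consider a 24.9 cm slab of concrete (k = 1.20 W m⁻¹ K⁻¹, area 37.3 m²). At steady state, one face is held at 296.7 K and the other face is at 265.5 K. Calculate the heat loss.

Q = 5.61 kW

Q = kA·ΔT/L = 1.20 × 37.3 × |296.7 K − 265.5 K| / 0.249 = 5610 W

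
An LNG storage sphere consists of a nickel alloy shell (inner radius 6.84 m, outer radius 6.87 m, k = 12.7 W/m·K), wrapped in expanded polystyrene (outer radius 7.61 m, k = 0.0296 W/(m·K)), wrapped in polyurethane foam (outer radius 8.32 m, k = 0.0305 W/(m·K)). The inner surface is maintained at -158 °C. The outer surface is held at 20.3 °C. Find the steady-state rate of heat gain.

Q = 2650 W

Resistance network (inner→outer):
  R_nickel alloy = (1/6.84 − 1/6.87)/(4πk) = 6.384×10^-4/(4π·12.7) = 4.000×10^-6 K/W
  R_expanded polystyrene = (1/6.87 − 1/7.61)/(4πk) = 0.01415/(4π·0.0296) = 0.03805 K/W
  R_polyurethane foam = (1/7.61 − 1/8.32)/(4πk) = 0.01121/(4π·0.0305) = 0.02926 K/W
ΣR = 4.000×10^-6 + 0.03805 + 0.02926 = 0.06731 K/W
Q = ΔT/ΣR = (-158 °C − 20.3 °C)/0.06731 = -2650 W
(Negative Q ⇒ heat flows inward; heat gain = 2650 W.)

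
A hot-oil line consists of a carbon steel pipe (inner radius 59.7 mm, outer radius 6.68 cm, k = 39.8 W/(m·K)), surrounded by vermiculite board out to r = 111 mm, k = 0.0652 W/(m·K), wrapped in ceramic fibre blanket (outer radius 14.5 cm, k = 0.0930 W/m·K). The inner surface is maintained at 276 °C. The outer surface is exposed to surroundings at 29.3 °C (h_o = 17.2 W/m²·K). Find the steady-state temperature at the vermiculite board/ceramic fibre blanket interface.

Series thermal resistances, inner to outer:
  R'_carbon steel = ln(0.0668/0.0597)/(2πk) = 0.1124/(2π·39.8) = 4.494×10^-4 m·K/W
  R'_vermiculite board = ln(0.111/0.0668)/(2πk) = 0.5078/(2π·0.0652) = 1.240 m·K/W
  R'_ceramic fibre blanket = ln(0.145/0.111)/(2πk) = 0.2672/(2π·0.0930) = 0.4573 m·K/W
  R'_conv,out = 1/(2πr h) = 1/(2π·0.145·17.2) = 0.06382 m·K/W
ΣR = 4.494×10^-4 + 1.240 + 0.4573 + 0.06382 = 1.762 m·K/W
Q' = ΔT/ΣR = (276 °C − 29.3 °C)/1.762 = 140.0 W/m
From the inner boundary to the vermiculite board/ceramic fibre blanket interface, ΣR_partial = 1.240 m·K/W.
T_interface = T_in − Q'·ΣR_partial = 276 °C − (140.0)(1.240) = 102 °C

T = 102 °C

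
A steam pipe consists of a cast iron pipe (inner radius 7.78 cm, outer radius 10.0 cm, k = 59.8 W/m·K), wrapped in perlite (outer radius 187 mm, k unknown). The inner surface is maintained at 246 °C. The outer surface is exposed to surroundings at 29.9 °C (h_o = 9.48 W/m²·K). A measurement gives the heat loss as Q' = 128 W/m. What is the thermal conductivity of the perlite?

k = 0.0623 W/m·K

ΣR = ΔT/Q' = |246 − 29.9|/128 = 1.688 m·K/W
Known resistances:
  R'_cast iron = ln(0.100/0.0778)/(2πk) = 0.2510/(2π·59.8) = 6.681×10^-4 m·K/W
  R'_conv,out = 1/(2πr h) = 1/(2π·0.187·9.48) = 0.08978 m·K/W
R_perlite = ΣR − ΣR_known = 1.688 − 0.09045 = 1.598 m·K/W
ln(r₂/r₁)/(2πk) = 1.598 ⇒ k = 0.6259/(2π·1.598) = 0.0623 W/m·K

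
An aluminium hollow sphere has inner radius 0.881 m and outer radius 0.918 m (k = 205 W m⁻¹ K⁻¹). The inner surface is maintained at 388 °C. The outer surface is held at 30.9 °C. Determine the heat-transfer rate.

Q = 2.01×10^7 W

Q = 4πk·ΔT/(1/r₁ − 1/r₂) = 4π × 205 × 357.1 / (1/0.881 − 1/0.918) = 2.01×10^7 W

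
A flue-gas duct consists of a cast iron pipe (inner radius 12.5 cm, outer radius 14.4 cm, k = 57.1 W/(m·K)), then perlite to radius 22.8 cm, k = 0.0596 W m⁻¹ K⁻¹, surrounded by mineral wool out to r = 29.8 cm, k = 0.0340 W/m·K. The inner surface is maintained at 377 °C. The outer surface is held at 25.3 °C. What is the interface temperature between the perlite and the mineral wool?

Resistance network (inner→outer):
  R'_cast iron = ln(0.144/0.125)/(2πk) = 0.1415/(2π·57.1) = 3.944×10^-4 m·K/W
  R'_perlite = ln(0.228/0.144)/(2πk) = 0.4595/(2π·0.0596) = 1.227 m·K/W
  R'_mineral wool = ln(0.298/0.228)/(2πk) = 0.2677/(2π·0.0340) = 1.253 m·K/W
ΣR = 3.944×10^-4 + 1.227 + 1.253 = 2.480 m·K/W
Q' = ΔT/ΣR = (377 °C − 25.3 °C)/2.480 = 141.8 W/m
From the inner boundary to the perlite/mineral wool interface, ΣR_partial = 1.227 m·K/W.
T_interface = T_in − Q'·ΣR_partial = 377 °C − (141.8)(1.227) = 203 °C

T = 203 °C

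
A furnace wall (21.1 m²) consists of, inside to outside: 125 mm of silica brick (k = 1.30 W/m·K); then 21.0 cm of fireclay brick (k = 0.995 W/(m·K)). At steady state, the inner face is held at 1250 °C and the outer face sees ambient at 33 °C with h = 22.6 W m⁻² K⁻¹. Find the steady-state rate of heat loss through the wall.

Q = 73100 W

Resistance network (inner→outer):
  R_silica brick = L/(kA) = 0.125/(1.30·21.1) = 0.004557 K/W
  R_fireclay brick = L/(kA) = 0.210/(0.995·21.1) = 0.01000 K/W
  R_conv,out = 1/(hA) = 1/(22.6·21.1) = 0.002097 K/W
ΣR = 0.004557 + 0.01000 + 0.002097 = 0.01665 K/W
Q = ΔT/ΣR = (1250 °C − 33 °C)/0.01665 = 73100 W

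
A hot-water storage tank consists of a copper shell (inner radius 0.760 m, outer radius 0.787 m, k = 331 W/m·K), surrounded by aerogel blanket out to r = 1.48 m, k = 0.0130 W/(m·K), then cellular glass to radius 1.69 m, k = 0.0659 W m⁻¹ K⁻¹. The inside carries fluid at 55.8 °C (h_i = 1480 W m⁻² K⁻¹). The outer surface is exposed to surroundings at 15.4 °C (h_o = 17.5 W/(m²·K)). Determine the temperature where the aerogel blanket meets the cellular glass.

Resistance network (inner→outer):
  R_conv,in = 1/(4πr²h) = 1/(4π·0.760²·1480) = 9.309×10^-5 K/W
  R_copper = (1/0.760 − 1/0.787)/(4πk) = 0.04514/(4π·331) = 1.085×10^-5 K/W
  R_aerogel blanket = (1/0.787 − 1/1.48)/(4πk) = 0.5950/(4π·0.0130) = 3.642 K/W
  R_cellular glass = (1/1.48 − 1/1.69)/(4πk) = 0.08396/(4π·0.0659) = 0.1014 K/W
  R_conv,out = 1/(4πr²h) = 1/(4π·1.69²·17.5) = 0.001592 K/W
ΣR = 9.309×10^-5 + 1.085×10^-5 + 3.642 + 0.1014 + 0.001592 = 3.745 K/W
Q = ΔT/ΣR = (55.8 °C − 15.4 °C)/3.745 = 10.79 W
From the inner boundary to the aerogel blanket/cellular glass interface, ΣR_partial = 3.642 K/W.
T_interface = T_in − Q·ΣR_partial = 55.8 °C − (10.79)(3.642) = 16.5 °C

T = 16.5 °C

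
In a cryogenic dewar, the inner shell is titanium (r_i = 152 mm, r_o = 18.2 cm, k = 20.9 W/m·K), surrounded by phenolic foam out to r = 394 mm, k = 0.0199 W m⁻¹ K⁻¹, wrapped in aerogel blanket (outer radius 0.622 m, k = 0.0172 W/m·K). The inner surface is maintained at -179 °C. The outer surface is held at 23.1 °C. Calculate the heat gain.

Q = 12.5 W

Resistance network (inner→outer):
  R_titanium = (1/0.152 − 1/0.182)/(4πk) = 1.084/(4π·20.9) = 0.004129 K/W
  R_phenolic foam = (1/0.182 − 1/0.394)/(4πk) = 2.956/(4π·0.0199) = 11.82 K/W
  R_aerogel blanket = (1/0.394 − 1/0.622)/(4πk) = 0.9304/(4π·0.0172) = 4.304 K/W
ΣR = 0.004129 + 11.82 + 4.304 = 16.13 K/W
Q = ΔT/ΣR = (-179 °C − 23.1 °C)/16.13 = -12.5 W
(Negative Q ⇒ heat flows inward; heat gain = 12.5 W.)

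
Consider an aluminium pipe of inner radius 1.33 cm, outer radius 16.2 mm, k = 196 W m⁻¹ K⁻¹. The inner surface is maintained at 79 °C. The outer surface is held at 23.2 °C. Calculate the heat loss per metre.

Q' = 2πk·ΔT/ln(r₂/r₁) = 2π × 196 × 55.8 / ln(0.0162/0.0133) = 3.48×10^5 W/m

Q' = 3.48×10^5 W/m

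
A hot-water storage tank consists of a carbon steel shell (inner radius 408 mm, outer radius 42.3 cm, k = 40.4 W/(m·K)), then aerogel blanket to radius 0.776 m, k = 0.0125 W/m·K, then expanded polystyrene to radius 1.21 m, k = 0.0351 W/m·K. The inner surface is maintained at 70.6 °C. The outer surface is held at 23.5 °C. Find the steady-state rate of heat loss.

Q = 5.97 W

Resistance network (inner→outer):
  R_carbon steel = (1/0.408 − 1/0.423)/(4πk) = 0.08691/(4π·40.4) = 1.712×10^-4 K/W
  R_aerogel blanket = (1/0.423 − 1/0.776)/(4πk) = 1.075/(4π·0.0125) = 6.846 K/W
  R_expanded polystyrene = (1/0.776 − 1/1.21)/(4πk) = 0.4622/(4π·0.0351) = 1.048 K/W
ΣR = 1.712×10^-4 + 6.846 + 1.048 = 7.894 K/W
Q = ΔT/ΣR = (70.6 °C − 23.5 °C)/7.894 = 5.97 W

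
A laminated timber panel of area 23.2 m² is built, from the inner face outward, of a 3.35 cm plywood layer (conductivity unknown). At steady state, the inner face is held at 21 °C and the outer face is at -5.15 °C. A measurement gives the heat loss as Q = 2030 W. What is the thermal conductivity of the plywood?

k = 0.112 W/m·K

ΣR = ΔT/Q = |21 − -5.15|/2030 = 0.01288 K/W
L/(kA) = 0.01288 ⇒ k = 0.0335/(0.01288·23.2) = 0.112 W/m·K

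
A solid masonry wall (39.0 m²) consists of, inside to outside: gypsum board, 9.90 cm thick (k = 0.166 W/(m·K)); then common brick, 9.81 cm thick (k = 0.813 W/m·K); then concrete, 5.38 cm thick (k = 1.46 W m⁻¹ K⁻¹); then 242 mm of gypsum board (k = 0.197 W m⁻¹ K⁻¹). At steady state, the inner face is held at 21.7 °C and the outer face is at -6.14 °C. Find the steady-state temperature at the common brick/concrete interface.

Treat each layer as a resistance in series:
  R_gypsum board = L/(kA) = 0.0990/(0.166·39.0) = 0.01529 K/W
  R_common brick = L/(kA) = 0.0981/(0.813·39.0) = 0.003094 K/W
  R_concrete = L/(kA) = 0.0538/(1.46·39.0) = 9.449×10^-4 K/W
  R_gypsum board = L/(kA) = 0.242/(0.197·39.0) = 0.03150 K/W
ΣR = 0.01529 + 0.003094 + 9.449×10^-4 + 0.03150 = 0.05083 K/W
Q = ΔT/ΣR = (21.7 °C − -6.14 °C)/0.05083 = 547.7 W
From the inner boundary to the common brick/concrete interface, ΣR_partial = 0.01838 K/W.
T_interface = T_in − Q·ΣR_partial = 21.7 °C − (547.7)(0.01838) = 11.6 °C

T = 11.6 °C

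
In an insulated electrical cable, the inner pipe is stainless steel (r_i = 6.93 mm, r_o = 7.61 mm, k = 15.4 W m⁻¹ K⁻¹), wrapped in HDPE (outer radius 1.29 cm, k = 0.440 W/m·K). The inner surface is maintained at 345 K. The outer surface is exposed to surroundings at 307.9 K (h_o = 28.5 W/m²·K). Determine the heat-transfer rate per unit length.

Q' = 59.4 W/m

Series thermal resistances, inner to outer:
  R'_stainless steel = ln(0.00761/0.00693)/(2πk) = 0.09360/(2π·15.4) = 9.674×10^-4 m·K/W
  R'_HDPE = ln(0.0129/0.00761)/(2πk) = 0.5278/(2π·0.440) = 0.1909 m·K/W
  R'_conv,out = 1/(2πr h) = 1/(2π·0.0129·28.5) = 0.4329 m·K/W
ΣR = 9.674×10^-4 + 0.1909 + 0.4329 = 0.6248 m·K/W
Q' = ΔT/ΣR = (345 K − 307.9 K)/0.6248 = 59.4 W/m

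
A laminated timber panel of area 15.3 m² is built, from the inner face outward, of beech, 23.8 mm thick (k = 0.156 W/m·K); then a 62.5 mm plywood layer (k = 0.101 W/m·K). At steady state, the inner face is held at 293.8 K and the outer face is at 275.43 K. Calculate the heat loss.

Treat each layer as a resistance in series:
  R_beech = L/(kA) = 0.0238/(0.156·15.3) = 0.009972 K/W
  R_plywood = L/(kA) = 0.0625/(0.101·15.3) = 0.04045 K/W
ΣR = 0.009972 + 0.04045 = 0.05042 K/W
Q = ΔT/ΣR = (293.8 K − 275.43 K)/0.05042 = 364 W

Q = 364 W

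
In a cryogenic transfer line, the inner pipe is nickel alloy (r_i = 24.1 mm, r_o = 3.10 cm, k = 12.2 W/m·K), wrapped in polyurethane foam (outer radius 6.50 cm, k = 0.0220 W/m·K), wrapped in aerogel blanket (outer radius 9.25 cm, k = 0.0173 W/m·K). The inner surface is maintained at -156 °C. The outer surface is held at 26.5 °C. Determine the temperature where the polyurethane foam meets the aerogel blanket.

Treat each layer as a resistance in series:
  R'_nickel alloy = ln(0.0310/0.0241)/(2πk) = 0.2518/(2π·12.2) = 0.003285 m·K/W
  R'_polyurethane foam = ln(0.0650/0.0310)/(2πk) = 0.7404/(2π·0.0220) = 5.356 m·K/W
  R'_aerogel blanket = ln(0.0925/0.0650)/(2πk) = 0.3528/(2π·0.0173) = 3.246 m·K/W
ΣR = 0.003285 + 5.356 + 3.246 = 8.605 m·K/W
Q' = ΔT/ΣR = (-156 °C − 26.5 °C)/8.605 = -21.21 W/m
From the inner boundary to the polyurethane foam/aerogel blanket interface, ΣR_partial = 5.359 m·K/W.
T_interface = T_in − Q'·ΣR_partial = -156 °C − (-21.21)(5.359) = -42.3 °C

T = -42.3 °C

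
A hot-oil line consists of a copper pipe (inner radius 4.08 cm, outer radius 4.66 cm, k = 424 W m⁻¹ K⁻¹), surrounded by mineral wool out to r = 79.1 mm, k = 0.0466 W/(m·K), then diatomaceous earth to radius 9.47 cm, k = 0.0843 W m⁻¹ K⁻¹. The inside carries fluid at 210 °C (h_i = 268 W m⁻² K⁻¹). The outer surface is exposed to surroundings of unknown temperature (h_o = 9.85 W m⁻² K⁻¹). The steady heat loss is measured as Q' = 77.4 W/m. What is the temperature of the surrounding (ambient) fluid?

T_out = 29.5 °C

Series resistances:
  R'_conv,in = 1/(2πr h) = 1/(2π·0.0408·268) = 0.01456 m·K/W
  R'_copper = ln(0.0466/0.0408)/(2πk) = 0.1329/(2π·424) = 4.989×10^-5 m·K/W
  R'_mineral wool = ln(0.0791/0.0466)/(2πk) = 0.5291/(2π·0.0466) = 1.807 m·K/W
  R'_diatomaceous earth = ln(0.0947/0.0791)/(2πk) = 0.1800/(2π·0.0843) = 0.3398 m·K/W
  R'_conv,out = 1/(2πr h) = 1/(2π·0.0947·9.85) = 0.1706 m·K/W
ΣR = 2.332 m·K/W
ΔT = Q'·ΣR = 77.4 × 2.332 = 180.5 K
Heat flows outward, so T_out = T_in − ΔT = 210 − 180.5 = 29.5 °C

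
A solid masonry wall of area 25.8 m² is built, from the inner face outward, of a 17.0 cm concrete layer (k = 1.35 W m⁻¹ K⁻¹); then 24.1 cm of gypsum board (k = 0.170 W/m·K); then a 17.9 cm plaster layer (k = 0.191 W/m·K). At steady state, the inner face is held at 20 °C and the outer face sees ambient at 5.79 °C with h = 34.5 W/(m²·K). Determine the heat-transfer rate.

Treat each layer as a resistance in series:
  R_concrete = L/(kA) = 0.170/(1.35·25.8) = 0.004881 K/W
  R_gypsum board = L/(kA) = 0.241/(0.170·25.8) = 0.05495 K/W
  R_plaster = L/(kA) = 0.179/(0.191·25.8) = 0.03632 K/W
  R_conv,out = 1/(hA) = 1/(34.5·25.8) = 0.001123 K/W
ΣR = 0.004881 + 0.05495 + 0.03632 + 0.001123 = 0.09727 K/W
Q = ΔT/ΣR = (20 °C − 5.79 °C)/0.09727 = 146 W

Q = 146 W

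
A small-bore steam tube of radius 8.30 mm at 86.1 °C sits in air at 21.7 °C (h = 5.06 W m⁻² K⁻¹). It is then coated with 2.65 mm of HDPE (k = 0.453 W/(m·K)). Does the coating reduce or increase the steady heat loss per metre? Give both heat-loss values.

increases: 17.0 → 21.7 W/m

Critical radius for a cylinder: r_cr = k/h = 0.0895 m = 8.95 cm.
Outer radius after coating: r₂ = 0.00830 + 0.00265 = 0.01095 m.
Since r₁ < r_cr and r₂ ≤ r_cr, the coating moves toward the maximum at r_cr — heat loss rises.
Bare: R = 1/(2πr₁h) = 3.790 m·K/W; Q = 64.4/3.790 = 17.0 W/m.
Coated: R = R_cond + R_conv = 2.970 m·K/W; Q = 64.4/2.970 = 21.7 W/m.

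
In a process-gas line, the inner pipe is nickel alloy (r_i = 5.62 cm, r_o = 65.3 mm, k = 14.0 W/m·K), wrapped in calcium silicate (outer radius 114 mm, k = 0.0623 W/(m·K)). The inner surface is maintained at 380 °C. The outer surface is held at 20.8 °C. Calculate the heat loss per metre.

Treat each layer as a resistance in series:
  R'_nickel alloy = ln(0.0653/0.0562)/(2πk) = 0.1501/(2π·14.0) = 0.001706 m·K/W
  R'_calcium silicate = ln(0.114/0.0653)/(2πk) = 0.5572/(2π·0.0623) = 1.423 m·K/W
ΣR = 0.001706 + 1.423 = 1.425 m·K/W
Q' = ΔT/ΣR = (380 °C − 20.8 °C)/1.425 = 252 W/m

Q' = 252 W/m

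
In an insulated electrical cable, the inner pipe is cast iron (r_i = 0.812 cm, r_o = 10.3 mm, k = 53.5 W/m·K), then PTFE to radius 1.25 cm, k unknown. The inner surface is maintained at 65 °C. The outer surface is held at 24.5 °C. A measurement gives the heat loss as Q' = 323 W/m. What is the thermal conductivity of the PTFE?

k = 0.247 W/m·K

ΣR = ΔT/Q' = |65 − 24.5|/323 = 0.1254 m·K/W
Known resistances:
  R'_cast iron = ln(0.0103/0.00812)/(2πk) = 0.2378/(2π·53.5) = 7.075×10^-4 m·K/W
R_PTFE = ΣR − ΣR_known = 0.1254 − 7.075×10^-4 = 0.1247 m·K/W
ln(r₂/r₁)/(2πk) = 0.1247 ⇒ k = 0.1936/(2π·0.1247) = 0.247 W/m·K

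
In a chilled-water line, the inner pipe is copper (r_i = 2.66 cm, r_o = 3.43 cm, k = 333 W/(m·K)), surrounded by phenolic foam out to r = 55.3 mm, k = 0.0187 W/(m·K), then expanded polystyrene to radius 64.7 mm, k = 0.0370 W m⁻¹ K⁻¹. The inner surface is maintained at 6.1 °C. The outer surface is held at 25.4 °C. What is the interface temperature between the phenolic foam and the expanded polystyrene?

Resistance network (inner→outer):
  R'_copper = ln(0.0343/0.0266)/(2πk) = 0.2542/(2π·333) = 1.215×10^-4 m·K/W
  R'_phenolic foam = ln(0.0553/0.0343)/(2πk) = 0.4776/(2π·0.0187) = 4.065 m·K/W
  R'_expanded polystyrene = ln(0.0647/0.0553)/(2πk) = 0.1570/(2π·0.0370) = 0.6753 m·K/W
ΣR = 1.215×10^-4 + 4.065 + 0.6753 = 4.740 m·K/W
Q' = ΔT/ΣR = (6.1 °C − 25.4 °C)/4.740 = -4.072 W/m
From the inner boundary to the phenolic foam/expanded polystyrene interface, ΣR_partial = 4.065 m·K/W.
T_interface = T_in − Q'·ΣR_partial = 6.1 °C − (-4.072)(4.065) = 22.7 °C

T = 22.7 °C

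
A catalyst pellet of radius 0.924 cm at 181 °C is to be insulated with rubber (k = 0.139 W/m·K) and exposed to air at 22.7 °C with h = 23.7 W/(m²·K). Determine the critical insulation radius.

r_cr = 1.17 cm

For a sphere, r_cr = 2k_ins/h = 2·0.139/23.7 = 0.0117 m = 1.17 cm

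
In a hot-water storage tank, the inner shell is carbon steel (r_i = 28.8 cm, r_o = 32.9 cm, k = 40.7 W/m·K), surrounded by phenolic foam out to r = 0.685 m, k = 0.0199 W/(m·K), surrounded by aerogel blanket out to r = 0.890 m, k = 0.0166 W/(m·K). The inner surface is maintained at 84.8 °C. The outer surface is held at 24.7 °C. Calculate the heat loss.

Resistance network (inner→outer):
  R_carbon steel = (1/0.288 − 1/0.329)/(4πk) = 0.4327/(4π·40.7) = 8.460×10^-4 K/W
  R_phenolic foam = (1/0.329 − 1/0.685)/(4πk) = 1.580/(4π·0.0199) = 6.317 K/W
  R_aerogel blanket = (1/0.685 − 1/0.890)/(4πk) = 0.3363/(4π·0.0166) = 1.612 K/W
ΣR = 8.460×10^-4 + 6.317 + 1.612 = 7.930 K/W
Q = ΔT/ΣR = (84.8 °C − 24.7 °C)/7.930 = 7.58 W

Q = 7.58 W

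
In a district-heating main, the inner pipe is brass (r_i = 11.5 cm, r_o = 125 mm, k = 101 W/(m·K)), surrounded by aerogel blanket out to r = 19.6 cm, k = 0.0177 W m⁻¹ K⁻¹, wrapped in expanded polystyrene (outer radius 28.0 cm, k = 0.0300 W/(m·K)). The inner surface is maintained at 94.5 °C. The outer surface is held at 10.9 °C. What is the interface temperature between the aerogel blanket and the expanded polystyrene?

Treat each layer as a resistance in series:
  R'_brass = ln(0.125/0.115)/(2πk) = 0.08338/(2π·101) = 1.314×10^-4 m·K/W
  R'_aerogel blanket = ln(0.196/0.125)/(2πk) = 0.4498/(2π·0.0177) = 4.045 m·K/W
  R'_expanded polystyrene = ln(0.280/0.196)/(2πk) = 0.3567/(2π·0.0300) = 1.892 m·K/W
ΣR = 1.314×10^-4 + 4.045 + 1.892 = 5.937 m·K/W
Q' = ΔT/ΣR = (94.5 °C − 10.9 °C)/5.937 = 14.08 W/m
From the inner boundary to the aerogel blanket/expanded polystyrene interface, ΣR_partial = 4.045 m·K/W.
T_interface = T_in − Q'·ΣR_partial = 94.5 °C − (14.08)(4.045) = 37.5 °C

T = 37.5 °C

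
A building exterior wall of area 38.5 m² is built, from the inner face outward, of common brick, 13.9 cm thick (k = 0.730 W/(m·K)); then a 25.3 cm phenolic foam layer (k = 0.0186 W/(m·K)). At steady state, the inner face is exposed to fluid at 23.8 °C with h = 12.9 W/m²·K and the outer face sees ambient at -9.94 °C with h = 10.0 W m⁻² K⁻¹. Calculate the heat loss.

Treat each layer as a resistance in series:
  R_conv,in = 1/(hA) = 1/(12.9·38.5) = 0.002013 K/W
  R_common brick = L/(kA) = 0.139/(0.730·38.5) = 0.004946 K/W
  R_phenolic foam = L/(kA) = 0.253/(0.0186·38.5) = 0.3533 K/W
  R_conv,out = 1/(hA) = 1/(10.0·38.5) = 0.002597 K/W
ΣR = 0.002013 + 0.004946 + 0.3533 + 0.002597 = 0.3629 K/W
Q = ΔT/ΣR = (23.8 °C − -9.94 °C)/0.3629 = 93.0 W

Q = 93.0 W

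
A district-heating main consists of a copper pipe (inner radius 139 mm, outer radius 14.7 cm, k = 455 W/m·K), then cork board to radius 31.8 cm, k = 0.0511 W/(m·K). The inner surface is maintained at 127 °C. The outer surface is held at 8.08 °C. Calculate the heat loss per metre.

Q' = 49.5 W/m

Treat each layer as a resistance in series:
  R'_copper = ln(0.147/0.139)/(2πk) = 0.05596/(2π·455) = 1.957×10^-5 m·K/W
  R'_cork board = ln(0.318/0.147)/(2πk) = 0.7716/(2π·0.0511) = 2.403 m·K/W
ΣR = 1.957×10^-5 + 2.403 = 2.403 m·K/W
Q' = ΔT/ΣR = (127 °C − 8.08 °C)/2.403 = 49.5 W/m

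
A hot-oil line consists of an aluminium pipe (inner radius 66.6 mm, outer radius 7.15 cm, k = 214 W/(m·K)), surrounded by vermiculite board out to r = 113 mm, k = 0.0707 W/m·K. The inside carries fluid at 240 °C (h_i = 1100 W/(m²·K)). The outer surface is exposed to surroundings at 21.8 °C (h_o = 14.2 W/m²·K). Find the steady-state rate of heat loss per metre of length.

Q' = 193 W/m

Series thermal resistances, inner to outer:
  R'_conv,in = 1/(2πr h) = 1/(2π·0.0666·1100) = 0.002172 m·K/W
  R'_aluminium = ln(0.0715/0.0666)/(2πk) = 0.07099/(2π·214) = 5.280×10^-5 m·K/W
  R'_vermiculite board = ln(0.113/0.0715)/(2πk) = 0.4577/(2π·0.0707) = 1.030 m·K/W
  R'_conv,out = 1/(2πr h) = 1/(2π·0.113·14.2) = 0.09919 m·K/W
ΣR = 0.002172 + 5.280×10^-5 + 1.030 + 0.09919 = 1.131 m·K/W
Q' = ΔT/ΣR = (240 °C − 21.8 °C)/1.131 = 193 W/m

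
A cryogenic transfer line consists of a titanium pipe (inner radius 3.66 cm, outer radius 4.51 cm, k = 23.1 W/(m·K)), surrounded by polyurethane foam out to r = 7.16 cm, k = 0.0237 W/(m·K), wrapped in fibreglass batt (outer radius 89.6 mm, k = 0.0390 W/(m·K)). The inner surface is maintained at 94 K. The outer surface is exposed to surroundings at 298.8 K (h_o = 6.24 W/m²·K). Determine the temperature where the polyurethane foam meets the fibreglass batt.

T = 241.7 K

Treat each layer as a resistance in series:
  R'_titanium = ln(0.0451/0.0366)/(2πk) = 0.2088/(2π·23.1) = 0.001439 m·K/W
  R'_polyurethane foam = ln(0.0716/0.0451)/(2πk) = 0.4622/(2π·0.0237) = 3.104 m·K/W
  R'_fibreglass batt = ln(0.0896/0.0716)/(2πk) = 0.2243/(2π·0.0390) = 0.9152 m·K/W
  R'_conv,out = 1/(2πr h) = 1/(2π·0.0896·6.24) = 0.2847 m·K/W
ΣR = 0.001439 + 3.104 + 0.9152 + 0.2847 = 4.305 m·K/W
Q' = ΔT/ΣR = (94 K − 298.8 K)/4.305 = -47.57 W/m
From the inner boundary to the polyurethane foam/fibreglass batt interface, ΣR_partial = 3.105 m·K/W.
T_interface = T_in − Q'·ΣR_partial = 94 K − (-47.57)(3.105) = 241.7 K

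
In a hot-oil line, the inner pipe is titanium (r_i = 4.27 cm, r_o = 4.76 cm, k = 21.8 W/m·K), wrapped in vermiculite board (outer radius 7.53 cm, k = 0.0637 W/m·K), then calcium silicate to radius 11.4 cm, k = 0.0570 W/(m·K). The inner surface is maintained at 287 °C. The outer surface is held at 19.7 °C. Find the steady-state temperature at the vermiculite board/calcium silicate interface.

T = 154 °C

Resistance network (inner→outer):
  R'_titanium = ln(0.0476/0.0427)/(2πk) = 0.1086/(2π·21.8) = 7.931×10^-4 m·K/W
  R'_vermiculite board = ln(0.0753/0.0476)/(2πk) = 0.4586/(2π·0.0637) = 1.146 m·K/W
  R'_calcium silicate = ln(0.114/0.0753)/(2πk) = 0.4147/(2π·0.0570) = 1.158 m·K/W
ΣR = 7.931×10^-4 + 1.146 + 1.158 = 2.305 m·K/W
Q' = ΔT/ΣR = (287 °C − 19.7 °C)/2.305 = 116.0 W/m
From the inner boundary to the vermiculite board/calcium silicate interface, ΣR_partial = 1.147 m·K/W.
T_interface = T_in − Q'·ΣR_partial = 287 °C − (116.0)(1.147) = 154 °C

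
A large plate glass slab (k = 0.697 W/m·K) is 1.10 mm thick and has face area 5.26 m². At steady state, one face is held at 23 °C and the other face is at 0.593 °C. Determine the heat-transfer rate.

Q = kA·ΔT/L = 0.697 × 5.26 × |23 °C − 0.593 °C| / 0.00110 = 74700 W

Q = 74700 W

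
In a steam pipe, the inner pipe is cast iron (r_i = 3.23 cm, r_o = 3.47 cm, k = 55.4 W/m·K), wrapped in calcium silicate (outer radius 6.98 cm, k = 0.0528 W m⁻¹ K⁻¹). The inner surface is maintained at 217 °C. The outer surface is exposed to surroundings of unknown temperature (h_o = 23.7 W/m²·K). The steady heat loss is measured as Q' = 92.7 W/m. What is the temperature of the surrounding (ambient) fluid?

T_out = 12.8 °C

Sum the resistances:
  R'_cast iron = ln(0.0347/0.0323)/(2πk) = 0.07167/(2π·55.4) = 2.059×10^-4 m·K/W
  R'_calcium silicate = ln(0.0698/0.0347)/(2πk) = 0.6989/(2π·0.0528) = 2.107 m·K/W
  R'_conv,out = 1/(2πr h) = 1/(2π·0.0698·23.7) = 0.09621 m·K/W
ΣR = 2.203 m·K/W
ΔT = Q'·ΣR = 92.7 × 2.203 = 204.2 K
Heat flows outward, so T_out = T_in − ΔT = 217 − 204.2 = 12.8 °C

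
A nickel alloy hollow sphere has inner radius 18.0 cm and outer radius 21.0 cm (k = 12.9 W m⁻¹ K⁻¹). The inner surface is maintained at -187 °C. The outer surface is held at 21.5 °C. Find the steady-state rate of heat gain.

Q = 42600 W

Q = 4πk·ΔT/(1/r₁ − 1/r₂) = 4π × 12.9 × 208.5 / (1/0.180 − 1/0.210) = 42600 W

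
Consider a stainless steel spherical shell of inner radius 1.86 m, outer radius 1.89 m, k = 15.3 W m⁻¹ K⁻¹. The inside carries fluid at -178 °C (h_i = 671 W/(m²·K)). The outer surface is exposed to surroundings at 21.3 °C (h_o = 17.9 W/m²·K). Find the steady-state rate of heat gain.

Series thermal resistances, inner to outer:
  R_conv,in = 1/(4πr²h) = 1/(4π·1.86²·671) = 3.428×10^-5 K/W
  R_stainless steel = (1/1.86 − 1/1.89)/(4πk) = 0.008534/(4π·15.3) = 4.439×10^-5 K/W
  R_conv,out = 1/(4πr²h) = 1/(4π·1.89²·17.9) = 0.001245 K/W
ΣR = 3.428×10^-5 + 4.439×10^-5 + 0.001245 = 0.001324 K/W
Q = ΔT/ΣR = (-178 °C − 21.3 °C)/0.001324 = -1.51×10^5 W
(Negative Q ⇒ heat flows inward; heat gain = 1.51×10^5 W.)

Q = 151 kW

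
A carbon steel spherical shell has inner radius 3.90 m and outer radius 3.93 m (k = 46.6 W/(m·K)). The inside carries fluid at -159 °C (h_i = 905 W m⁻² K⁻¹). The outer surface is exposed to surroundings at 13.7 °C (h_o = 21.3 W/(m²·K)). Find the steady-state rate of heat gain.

Resistance network (inner→outer):
  R_conv,in = 1/(4πr²h) = 1/(4π·3.90²·905) = 5.781×10^-6 K/W
  R_carbon steel = (1/3.90 − 1/3.93)/(4πk) = 0.001957/(4π·46.6) = 3.342×10^-6 K/W
  R_conv,out = 1/(4πr²h) = 1/(4π·3.93²·21.3) = 2.419×10^-4 K/W
ΣR = 5.781×10^-6 + 3.342×10^-6 + 2.419×10^-4 = 2.510×10^-4 K/W
Q = ΔT/ΣR = (-159 °C − 13.7 °C)/2.510×10^-4 = -6.88×10^5 W
(Negative Q ⇒ heat flows inward; heat gain = 6.88×10^5 W.)

Q = 688 kW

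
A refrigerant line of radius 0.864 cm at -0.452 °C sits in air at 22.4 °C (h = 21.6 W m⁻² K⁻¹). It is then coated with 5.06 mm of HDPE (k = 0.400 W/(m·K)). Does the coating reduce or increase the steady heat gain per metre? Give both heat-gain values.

Critical radius for a cylinder: r_cr = k/h = 0.0185 m = 1.85 cm.
Outer radius after coating: r₂ = 0.00864 + 0.00506 = 0.01370 m.
Since r₁ < r_cr and r₂ ≤ r_cr, the coating moves toward the maximum at r_cr — heat gain rises.
Bare: R = 1/(2πr₁h) = 0.8528 m·K/W; Q = 22.852/0.8528 = 26.8 W/m.
Coated: R = R_cond + R_conv = 0.7213 m·K/W; Q = 22.852/0.7213 = 31.7 W/m.

increases: 26.8 → 31.7 W/m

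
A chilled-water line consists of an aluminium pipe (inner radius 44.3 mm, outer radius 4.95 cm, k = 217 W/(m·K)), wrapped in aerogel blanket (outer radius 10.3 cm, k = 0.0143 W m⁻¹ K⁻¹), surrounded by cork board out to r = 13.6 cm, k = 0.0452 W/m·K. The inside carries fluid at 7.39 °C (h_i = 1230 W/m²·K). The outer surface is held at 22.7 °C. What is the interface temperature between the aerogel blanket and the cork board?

Resistance network (inner→outer):
  R'_conv,in = 1/(2πr h) = 1/(2π·0.0443·1230) = 0.002921 m·K/W
  R'_aluminium = ln(0.0495/0.0443)/(2πk) = 0.1110/(2π·217) = 8.140×10^-5 m·K/W
  R'_aerogel blanket = ln(0.103/0.0495)/(2πk) = 0.7328/(2π·0.0143) = 8.155 m·K/W
  R'_cork board = ln(0.136/0.103)/(2πk) = 0.2779/(2π·0.0452) = 0.9786 m·K/W
ΣR = 0.002921 + 8.140×10^-5 + 8.155 + 0.9786 = 9.137 m·K/W
Q' = ΔT/ΣR = (7.39 °C − 22.7 °C)/9.137 = -1.676 W/m
From the inner boundary to the aerogel blanket/cork board interface, ΣR_partial = 8.158 m·K/W.
T_interface = T_in − Q'·ΣR_partial = 7.39 °C − (-1.676)(8.158) = 21.1 °C

T = 21.1 °C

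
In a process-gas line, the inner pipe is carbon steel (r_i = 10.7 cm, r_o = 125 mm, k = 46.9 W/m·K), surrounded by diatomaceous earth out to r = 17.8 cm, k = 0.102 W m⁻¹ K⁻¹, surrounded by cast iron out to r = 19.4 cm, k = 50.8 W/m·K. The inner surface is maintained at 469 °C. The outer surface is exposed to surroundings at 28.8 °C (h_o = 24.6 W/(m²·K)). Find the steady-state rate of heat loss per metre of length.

Q' = 752 W/m

Treat each layer as a resistance in series:
  R'_carbon steel = ln(0.125/0.107)/(2πk) = 0.1555/(2π·46.9) = 5.276×10^-4 m·K/W
  R'_diatomaceous earth = ln(0.178/0.125)/(2πk) = 0.3535/(2π·0.102) = 0.5515 m·K/W
  R'_cast iron = ln(0.194/0.178)/(2πk) = 0.08607/(2π·50.8) = 2.697×10^-4 m·K/W
  R'_conv,out = 1/(2πr h) = 1/(2π·0.194·24.6) = 0.03335 m·K/W
ΣR = 5.276×10^-4 + 0.5515 + 2.697×10^-4 + 0.03335 = 0.5856 m·K/W
Q' = ΔT/ΣR = (469 °C − 28.8 °C)/0.5856 = 752 W/m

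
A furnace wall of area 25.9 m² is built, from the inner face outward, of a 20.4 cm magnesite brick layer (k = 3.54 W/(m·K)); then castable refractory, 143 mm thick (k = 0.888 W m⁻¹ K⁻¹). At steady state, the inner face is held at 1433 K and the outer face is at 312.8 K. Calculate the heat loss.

Treat each layer as a resistance in series:
  R_magnesite brick = L/(kA) = 0.204/(3.54·25.9) = 0.002225 K/W
  R_castable refractory = L/(kA) = 0.143/(0.888·25.9) = 0.006218 K/W
ΣR = 0.002225 + 0.006218 = 0.008443 K/W
Q = ΔT/ΣR = (1433 K − 312.8 K)/0.008443 = 1.33×10^5 W

Q = 133 kW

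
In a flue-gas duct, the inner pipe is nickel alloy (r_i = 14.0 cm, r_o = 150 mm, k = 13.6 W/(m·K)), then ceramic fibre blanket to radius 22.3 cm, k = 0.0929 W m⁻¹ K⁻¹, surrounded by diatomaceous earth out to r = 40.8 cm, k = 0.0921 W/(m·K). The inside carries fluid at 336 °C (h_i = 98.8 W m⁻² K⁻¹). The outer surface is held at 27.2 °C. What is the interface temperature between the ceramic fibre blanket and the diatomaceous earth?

T = 213 °C

Treat each layer as a resistance in series:
  R'_conv,in = 1/(2πr h) = 1/(2π·0.140·98.8) = 0.01151 m·K/W
  R'_nickel alloy = ln(0.150/0.140)/(2πk) = 0.06899/(2π·13.6) = 8.074×10^-4 m·K/W
  R'_ceramic fibre blanket = ln(0.223/0.150)/(2πk) = 0.3965/(2π·0.0929) = 0.6793 m·K/W
  R'_diatomaceous earth = ln(0.408/0.223)/(2πk) = 0.6041/(2π·0.0921) = 1.044 m·K/W
ΣR = 0.01151 + 8.074×10^-4 + 0.6793 + 1.044 = 1.736 m·K/W
Q' = ΔT/ΣR = (336 °C − 27.2 °C)/1.736 = 177.9 W/m
From the inner boundary to the ceramic fibre blanket/diatomaceous earth interface, ΣR_partial = 0.6916 m·K/W.
T_interface = T_in − Q'·ΣR_partial = 336 °C − (177.9)(0.6916) = 213 °C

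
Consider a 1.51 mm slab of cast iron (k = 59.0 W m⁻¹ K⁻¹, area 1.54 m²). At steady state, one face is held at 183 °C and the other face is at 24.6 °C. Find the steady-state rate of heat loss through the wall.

Q = kA·ΔT/L = 59.0 × 1.54 × |183 °C − 24.6 °C| / 0.00151 = 9.53×10^6 W

Q = 9530 kW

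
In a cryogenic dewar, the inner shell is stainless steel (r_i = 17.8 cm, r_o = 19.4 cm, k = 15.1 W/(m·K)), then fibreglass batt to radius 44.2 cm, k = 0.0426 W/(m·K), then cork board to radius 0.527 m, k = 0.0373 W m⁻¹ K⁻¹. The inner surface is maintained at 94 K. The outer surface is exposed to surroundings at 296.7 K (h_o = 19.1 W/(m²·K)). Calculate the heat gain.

Resistance network (inner→outer):
  R_stainless steel = (1/0.178 − 1/0.194)/(4πk) = 0.4633/(4π·15.1) = 0.002442 K/W
  R_fibreglass batt = (1/0.194 − 1/0.442)/(4πk) = 2.892/(4π·0.0426) = 5.403 K/W
  R_cork board = (1/0.442 − 1/0.527)/(4πk) = 0.3649/(4π·0.0373) = 0.7785 K/W
  R_conv,out = 1/(4πr²h) = 1/(4π·0.527²·19.1) = 0.01500 K/W
ΣR = 0.002442 + 5.403 + 0.7785 + 0.01500 = 6.199 K/W
Q = ΔT/ΣR = (94 K − 296.7 K)/6.199 = -32.7 W
(Negative Q ⇒ heat flows inward; heat gain = 32.7 W.)

Q = 32.7 W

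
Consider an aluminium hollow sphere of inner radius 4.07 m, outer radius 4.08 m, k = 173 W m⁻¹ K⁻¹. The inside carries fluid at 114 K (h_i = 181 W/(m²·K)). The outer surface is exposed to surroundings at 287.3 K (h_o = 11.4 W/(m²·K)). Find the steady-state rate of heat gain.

Treat each layer as a resistance in series:
  R_conv,in = 1/(4πr²h) = 1/(4π·4.07²·181) = 2.654×10^-5 K/W
  R_aluminium = (1/4.07 − 1/4.08)/(4πk) = 6.022×10^-4/(4π·173) = 2.770×10^-7 K/W
  R_conv,out = 1/(4πr²h) = 1/(4π·4.08²·11.4) = 4.193×10^-4 K/W
ΣR = 2.654×10^-5 + 2.770×10^-7 + 4.193×10^-4 = 4.461×10^-4 K/W
Q = ΔT/ΣR = (114 K − 287.3 K)/4.461×10^-4 = -3.88×10^5 W
(Negative Q ⇒ heat flows inward; heat gain = 3.88×10^5 W.)

Q = 3.88×10^5 W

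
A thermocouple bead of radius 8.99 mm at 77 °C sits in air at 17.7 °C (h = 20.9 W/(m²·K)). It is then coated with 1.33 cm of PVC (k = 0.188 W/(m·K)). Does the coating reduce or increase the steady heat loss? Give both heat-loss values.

Critical radius for a sphere: r_cr = 2k/h = 0.0180 m = 1.80 cm.
Outer radius after coating: r₂ = 0.00899 + 0.0133 = 0.02229 m.
r₁ < r_cr < r₂: heat loss rises to a maximum at r_cr then falls. Whether the coating helps depends on whether Q(r₂) has dropped back below Q(r₁).
Bare: R = 1/(4πr₁²h) = 47.11 K/W; Q = 59.3/47.11 = 1.26 W.
Coated: R = R_cond + R_conv = 35.76 K/W; Q = 59.3/35.76 = 1.66 W.

increases: 1.26 → 1.66 W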